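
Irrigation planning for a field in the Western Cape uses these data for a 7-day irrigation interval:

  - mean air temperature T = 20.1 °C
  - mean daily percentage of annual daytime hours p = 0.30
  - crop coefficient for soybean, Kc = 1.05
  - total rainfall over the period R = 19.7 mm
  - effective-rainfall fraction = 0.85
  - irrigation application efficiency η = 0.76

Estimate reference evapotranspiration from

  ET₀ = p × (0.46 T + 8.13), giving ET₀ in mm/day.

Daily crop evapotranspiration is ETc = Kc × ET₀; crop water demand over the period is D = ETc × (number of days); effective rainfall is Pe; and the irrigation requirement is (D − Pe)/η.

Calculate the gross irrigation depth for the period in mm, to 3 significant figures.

ET₀ = 0.30 × (0.46 × 20.1 + 8.13) = 0.30 × 17.376 = 5.2128 mm/d
ETc = Kc × ET₀ = 1.05 × 5.2128 = 5.4734 mm/d
Crop demand D = ETc × 7 d = 5.4734 × 7 = 38.314 mm
Pe = 0.85 × 19.7 = 16.745 mm
D − Pe = 38.314 − 16.745 = 21.569 mm
Gross irrigation = 21.569 / 0.76 = 28.380 mm

28.4 mm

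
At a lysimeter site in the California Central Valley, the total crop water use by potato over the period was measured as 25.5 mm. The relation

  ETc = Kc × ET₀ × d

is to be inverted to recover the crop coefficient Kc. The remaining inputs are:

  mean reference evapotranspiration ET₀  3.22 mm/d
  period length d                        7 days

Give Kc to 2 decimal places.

1.13

ETc = Kc × ET₀ × d  ⇒  Kc = ETc / (ET₀ × d)
Kc = 25.5 / (3.22 × 7) = 25.5 / 22.54 = 1.1313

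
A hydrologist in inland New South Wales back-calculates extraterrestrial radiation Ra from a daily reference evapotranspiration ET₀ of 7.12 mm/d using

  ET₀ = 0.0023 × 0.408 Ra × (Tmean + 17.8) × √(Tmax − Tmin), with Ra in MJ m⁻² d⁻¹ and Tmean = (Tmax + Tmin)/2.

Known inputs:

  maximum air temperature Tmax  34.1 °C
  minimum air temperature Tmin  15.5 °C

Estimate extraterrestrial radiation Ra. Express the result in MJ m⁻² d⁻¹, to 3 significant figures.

41.3 MJ m⁻² d⁻¹

Tmean = (34.1+15.5)/2 = 24.80 °C; ΔT = 18.6
Ra = ET₀ / [0.0023 × 0.408 × (Tmean+17.8) × √ΔT]
   = 7.12 / (0.0023 × 0.408 × 42.60 × 4.3128) = 41.297 MJ m⁻² d⁻¹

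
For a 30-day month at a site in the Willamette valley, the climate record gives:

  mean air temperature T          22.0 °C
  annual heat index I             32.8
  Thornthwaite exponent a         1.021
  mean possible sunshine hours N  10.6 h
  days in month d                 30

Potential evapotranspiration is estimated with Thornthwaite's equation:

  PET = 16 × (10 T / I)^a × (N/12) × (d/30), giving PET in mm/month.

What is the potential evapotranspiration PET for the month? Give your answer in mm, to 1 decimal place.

10T/I = 10 × 22.0 / 32.8 = 6.7073
(10T/I)^a = 6.7073^1.021 = 6.9808
Uncorrected PET = 16 × 6.9808 = 111.693 mm
Correction = (N/12)(d/30) = (10.6/12)(30/30) = 0.8833
PET = 111.693 × 0.8833 = 98.658 mm/month

98.7 mm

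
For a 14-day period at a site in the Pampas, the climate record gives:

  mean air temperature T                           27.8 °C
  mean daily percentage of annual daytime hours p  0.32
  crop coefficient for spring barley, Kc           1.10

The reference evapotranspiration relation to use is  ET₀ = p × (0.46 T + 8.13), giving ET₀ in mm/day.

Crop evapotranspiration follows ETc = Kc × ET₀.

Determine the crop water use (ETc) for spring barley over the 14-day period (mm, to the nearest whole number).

103 mm

ET₀ = 0.32 × (0.46 × 27.8 + 8.13) = 0.32 × 20.918 = 6.6938 mm/d
ETc = Kc × ET₀ = 1.10 × 6.6938 = 7.3632 mm/d
Over 14 days: 7.3632 × 14 = 103.085 mm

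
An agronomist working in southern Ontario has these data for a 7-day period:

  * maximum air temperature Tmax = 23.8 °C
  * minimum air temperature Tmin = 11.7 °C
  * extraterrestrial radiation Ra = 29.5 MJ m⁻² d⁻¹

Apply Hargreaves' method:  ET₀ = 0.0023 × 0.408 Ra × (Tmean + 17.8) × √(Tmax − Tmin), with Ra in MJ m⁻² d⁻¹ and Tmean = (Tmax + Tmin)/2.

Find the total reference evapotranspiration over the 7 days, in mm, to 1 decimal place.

24.0 mm

Tmean = (23.8 + 11.7)/2 = 17.75 °C
0.408 Ra = 0.408 × 29.5 = 12.0360 mm/d equivalent
ET₀ = 0.0023 × 12.0360 × (17.75 + 17.8) × √12.1 = 0.0023 × 12.0360 × 35.55 × 3.4785 = 3.4233 mm/d
Over 7 days: 3.4233 × 7 = 23.963 mm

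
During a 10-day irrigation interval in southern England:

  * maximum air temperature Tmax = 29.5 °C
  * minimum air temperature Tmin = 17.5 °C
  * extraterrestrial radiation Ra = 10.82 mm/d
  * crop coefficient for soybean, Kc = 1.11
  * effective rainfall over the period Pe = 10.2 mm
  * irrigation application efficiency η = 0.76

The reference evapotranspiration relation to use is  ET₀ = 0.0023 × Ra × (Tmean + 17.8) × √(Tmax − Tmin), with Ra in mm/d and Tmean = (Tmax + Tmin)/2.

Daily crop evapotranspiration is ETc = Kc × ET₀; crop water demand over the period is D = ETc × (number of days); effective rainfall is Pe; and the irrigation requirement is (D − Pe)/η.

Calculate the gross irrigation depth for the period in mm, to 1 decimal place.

Tmean = (29.5 + 17.5)/2 = 23.50 °C
ET₀ = 0.0023 × 10.82 × (23.50 + 17.8) × √12.0 = 0.0023 × 10.82 × 41.30 × 3.4641 = 3.5604 mm/d
ETc = Kc × ET₀ = 1.11 × 3.5604 = 3.9520 mm/d
Crop demand D = ETc × 10 d = 3.9520 × 10 = 39.520 mm
D − Pe = 39.520 − 10.2 = 29.320 mm
Gross irrigation = 29.320 / 0.76 = 38.579 mm

38.6 mm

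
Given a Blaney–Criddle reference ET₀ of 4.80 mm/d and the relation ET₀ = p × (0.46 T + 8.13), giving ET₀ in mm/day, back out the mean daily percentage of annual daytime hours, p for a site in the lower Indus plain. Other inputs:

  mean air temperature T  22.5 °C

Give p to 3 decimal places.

0.260

p = ET₀ / (0.46 T + 8.13) = 4.80 / (0.46 × 22.5 + 8.13) = 4.80 / 18.480 = 0.2597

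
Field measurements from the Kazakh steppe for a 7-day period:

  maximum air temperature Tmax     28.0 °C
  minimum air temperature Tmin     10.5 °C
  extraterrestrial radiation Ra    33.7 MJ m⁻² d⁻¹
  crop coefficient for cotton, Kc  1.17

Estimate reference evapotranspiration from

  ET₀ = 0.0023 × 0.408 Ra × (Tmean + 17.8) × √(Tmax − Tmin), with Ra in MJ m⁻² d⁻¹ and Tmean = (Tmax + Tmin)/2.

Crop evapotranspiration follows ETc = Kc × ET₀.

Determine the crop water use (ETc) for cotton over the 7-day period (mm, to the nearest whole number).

40 mm

Tmean = (28.0 + 10.5)/2 = 19.25 °C
0.408 Ra = 0.408 × 33.7 = 13.7496 mm/d equivalent
ET₀ = 0.0023 × 13.7496 × (19.25 + 17.8) × √17.5 = 0.0023 × 13.7496 × 37.05 × 4.1833 = 4.9015 mm/d
ETc = Kc × ET₀ = 1.17 × 4.9015 = 5.7348 mm/d
Over 7 days: 5.7348 × 7 = 40.144 mm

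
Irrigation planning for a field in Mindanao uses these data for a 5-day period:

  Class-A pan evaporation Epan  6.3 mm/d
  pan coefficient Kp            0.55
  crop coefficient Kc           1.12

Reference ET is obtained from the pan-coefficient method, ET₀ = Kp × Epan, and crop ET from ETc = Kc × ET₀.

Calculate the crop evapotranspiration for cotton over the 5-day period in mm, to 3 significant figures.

ET₀ = 0.55 × 6.3 = 3.4650 mm/d
ETc = Kc × ET₀ = 1.12 × 3.4650 = 3.8808 mm/d
Over 5 days: 3.8808 × 5 = 19.404 mm

19.4 mm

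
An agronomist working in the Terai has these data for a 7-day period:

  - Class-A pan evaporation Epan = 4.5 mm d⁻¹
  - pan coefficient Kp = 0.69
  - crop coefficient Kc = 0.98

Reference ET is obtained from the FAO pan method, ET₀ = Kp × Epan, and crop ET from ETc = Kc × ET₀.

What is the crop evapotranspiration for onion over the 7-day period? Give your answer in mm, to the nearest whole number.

ET₀ = 0.69 × 4.5 = 3.1050 mm/d
ETc = Kc × ET₀ = 0.98 × 3.1050 = 3.0429 mm/d
Over 7 days: 3.0429 × 7 = 21.300 mm

21 mm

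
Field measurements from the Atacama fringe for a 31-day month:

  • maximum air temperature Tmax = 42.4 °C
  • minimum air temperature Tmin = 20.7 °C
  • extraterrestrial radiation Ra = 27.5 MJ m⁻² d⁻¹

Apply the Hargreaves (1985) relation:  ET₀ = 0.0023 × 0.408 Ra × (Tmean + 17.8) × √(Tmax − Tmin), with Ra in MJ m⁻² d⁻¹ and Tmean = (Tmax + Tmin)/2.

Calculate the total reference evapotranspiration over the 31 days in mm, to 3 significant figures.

184 mm

Tmean = (42.4 + 20.7)/2 = 31.55 °C
0.408 Ra = 0.408 × 27.5 = 11.2200 mm/d equivalent
ET₀ = 0.0023 × 11.2200 × (31.55 + 17.8) × √21.7 = 0.0023 × 11.2200 × 49.35 × 4.6583 = 5.9325 mm/d
Over 31 days: 5.9325 × 31 = 183.908 mm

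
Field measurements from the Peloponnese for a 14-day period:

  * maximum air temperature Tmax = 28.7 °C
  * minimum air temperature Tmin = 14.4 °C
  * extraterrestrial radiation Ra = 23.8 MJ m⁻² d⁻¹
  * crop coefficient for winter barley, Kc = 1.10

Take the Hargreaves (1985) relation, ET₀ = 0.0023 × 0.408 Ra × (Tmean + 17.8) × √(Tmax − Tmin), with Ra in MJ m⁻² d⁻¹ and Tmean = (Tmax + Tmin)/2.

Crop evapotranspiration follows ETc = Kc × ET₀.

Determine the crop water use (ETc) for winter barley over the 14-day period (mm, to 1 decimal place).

51.2 mm

Tmean = (28.7 + 14.4)/2 = 21.55 °C
0.408 Ra = 0.408 × 23.8 = 9.7104 mm/d equivalent
ET₀ = 0.0023 × 9.7104 × (21.55 + 17.8) × √14.3 = 0.0023 × 9.7104 × 39.35 × 3.7815 = 3.3233 mm/d
ETc = Kc × ET₀ = 1.10 × 3.3233 = 3.6556 mm/d
Over 14 days: 3.6556 × 14 = 51.178 mm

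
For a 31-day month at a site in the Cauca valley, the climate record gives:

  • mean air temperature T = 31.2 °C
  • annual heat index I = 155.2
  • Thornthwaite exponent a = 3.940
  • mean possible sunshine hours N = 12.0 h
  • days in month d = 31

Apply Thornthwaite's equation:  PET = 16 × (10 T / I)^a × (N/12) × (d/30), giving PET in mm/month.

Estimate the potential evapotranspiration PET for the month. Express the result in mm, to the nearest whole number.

10T/I = 10 × 31.2 / 155.2 = 2.0103
(10T/I)^a = 2.0103^3.940 = 15.6620
Uncorrected PET = 16 × 15.6620 = 250.592 mm
Correction = (N/12)(d/30) = (12.0/12)(31/30) = 1.0333
PET = 250.592 × 1.0333 = 258.937 mm/month

259 mm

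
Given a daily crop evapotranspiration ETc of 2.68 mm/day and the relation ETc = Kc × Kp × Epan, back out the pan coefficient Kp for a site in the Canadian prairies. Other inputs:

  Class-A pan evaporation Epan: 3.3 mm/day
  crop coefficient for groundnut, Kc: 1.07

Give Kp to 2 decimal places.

0.76

ETc = Kc × Kp × Epan  ⇒  Kp = ETc / (Kc × Epan)
Kp = 2.68 / (1.07 × 3.3) = 2.68 / 3.531 = 0.7590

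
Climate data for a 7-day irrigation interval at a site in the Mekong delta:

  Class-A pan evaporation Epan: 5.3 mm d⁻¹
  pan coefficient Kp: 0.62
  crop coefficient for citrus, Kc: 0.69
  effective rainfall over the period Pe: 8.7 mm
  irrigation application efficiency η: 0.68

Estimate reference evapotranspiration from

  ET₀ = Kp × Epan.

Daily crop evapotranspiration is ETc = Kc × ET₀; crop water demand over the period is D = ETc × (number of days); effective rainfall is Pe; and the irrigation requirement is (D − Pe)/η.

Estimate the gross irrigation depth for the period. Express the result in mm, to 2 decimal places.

10.55 mm

ET₀ = 0.62 × 5.3 = 3.2860 mm/d
ETc = Kc × ET₀ = 0.69 × 3.2860 = 2.2673 mm/d
Crop demand D = ETc × 7 d = 2.2673 × 7 = 15.871 mm
D − Pe = 15.871 − 8.7 = 7.171 mm
Gross irrigation = 7.171 / 0.68 = 10.546 mm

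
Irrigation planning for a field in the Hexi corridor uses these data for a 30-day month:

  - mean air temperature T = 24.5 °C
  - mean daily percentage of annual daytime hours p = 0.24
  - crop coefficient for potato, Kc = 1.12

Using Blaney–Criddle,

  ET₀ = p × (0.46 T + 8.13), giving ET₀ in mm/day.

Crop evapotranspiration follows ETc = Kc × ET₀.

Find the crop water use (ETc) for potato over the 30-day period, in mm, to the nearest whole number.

ET₀ = 0.24 × (0.46 × 24.5 + 8.13) = 0.24 × 19.400 = 4.6560 mm/d
ETc = Kc × ET₀ = 1.12 × 4.6560 = 5.2147 mm/d
Over 30 days: 5.2147 × 30 = 156.441 mm

156 mm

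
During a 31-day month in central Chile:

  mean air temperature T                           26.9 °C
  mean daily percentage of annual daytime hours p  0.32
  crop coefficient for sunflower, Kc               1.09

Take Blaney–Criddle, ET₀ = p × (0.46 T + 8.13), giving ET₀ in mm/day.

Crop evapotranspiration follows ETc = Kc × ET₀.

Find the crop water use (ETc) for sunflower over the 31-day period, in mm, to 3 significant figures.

ET₀ = 0.32 × (0.46 × 26.9 + 8.13) = 0.32 × 20.504 = 6.5613 mm/d
ETc = Kc × ET₀ = 1.09 × 6.5613 = 7.1518 mm/d
Over 31 days: 7.1518 × 31 = 221.706 mm

222 mm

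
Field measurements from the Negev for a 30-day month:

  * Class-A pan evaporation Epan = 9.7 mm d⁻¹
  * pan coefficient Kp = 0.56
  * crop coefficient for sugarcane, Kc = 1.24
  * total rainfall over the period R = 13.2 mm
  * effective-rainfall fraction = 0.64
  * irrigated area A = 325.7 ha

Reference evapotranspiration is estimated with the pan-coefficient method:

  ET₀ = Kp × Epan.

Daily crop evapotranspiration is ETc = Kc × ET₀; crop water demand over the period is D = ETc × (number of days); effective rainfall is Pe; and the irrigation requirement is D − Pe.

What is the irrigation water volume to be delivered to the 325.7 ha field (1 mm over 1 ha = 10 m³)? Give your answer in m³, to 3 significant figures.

ET₀ = 0.56 × 9.7 = 5.4320 mm/d
ETc = Kc × ET₀ = 1.24 × 5.4320 = 6.7357 mm/d
Crop demand D = ETc × 30 d = 6.7357 × 30 = 202.071 mm
Pe = 0.64 × 13.2 = 8.448 mm
D − Pe = 202.071 − 8.448 = 193.623 mm
Volume = 193.623 mm × 325.7 ha × 10 = 630630.1 m³

631000 m³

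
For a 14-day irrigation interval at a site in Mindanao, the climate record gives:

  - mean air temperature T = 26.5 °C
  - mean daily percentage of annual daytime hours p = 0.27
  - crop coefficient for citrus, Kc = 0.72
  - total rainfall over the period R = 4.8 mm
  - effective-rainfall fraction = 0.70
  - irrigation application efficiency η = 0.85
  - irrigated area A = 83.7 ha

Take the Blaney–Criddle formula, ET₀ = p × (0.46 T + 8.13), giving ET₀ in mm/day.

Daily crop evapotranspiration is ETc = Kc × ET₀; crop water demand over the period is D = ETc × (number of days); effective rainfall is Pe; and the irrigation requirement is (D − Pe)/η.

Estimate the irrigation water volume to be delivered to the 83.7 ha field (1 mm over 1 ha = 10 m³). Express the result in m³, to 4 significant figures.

ET₀ = 0.27 × (0.46 × 26.5 + 8.13) = 0.27 × 20.320 = 5.4864 mm/d
ETc = Kc × ET₀ = 0.72 × 5.4864 = 3.9502 mm/d
Crop demand D = ETc × 14 d = 3.9502 × 14 = 55.303 mm
Pe = 0.70 × 4.8 = 3.360 mm
D − Pe = 55.303 − 3.360 = 51.943 mm
Gross irrigation = 51.943 / 0.85 = 61.109 mm
Volume = 61.109 mm × 83.7 ha × 10 = 51148.2 m³

51150 m³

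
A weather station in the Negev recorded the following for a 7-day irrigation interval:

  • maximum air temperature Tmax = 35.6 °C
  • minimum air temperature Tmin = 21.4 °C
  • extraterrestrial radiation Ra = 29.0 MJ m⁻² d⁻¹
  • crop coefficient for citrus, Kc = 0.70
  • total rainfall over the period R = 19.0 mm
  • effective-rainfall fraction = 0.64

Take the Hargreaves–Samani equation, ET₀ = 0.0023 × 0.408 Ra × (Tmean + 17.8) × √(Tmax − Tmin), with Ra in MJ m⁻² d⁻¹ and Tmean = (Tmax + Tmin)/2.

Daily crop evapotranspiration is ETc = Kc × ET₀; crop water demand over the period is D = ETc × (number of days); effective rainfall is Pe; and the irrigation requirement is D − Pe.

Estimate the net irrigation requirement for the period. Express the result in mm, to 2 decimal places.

11.11 mm

Tmean = (35.6 + 21.4)/2 = 28.50 °C
0.408 Ra = 0.408 × 29.0 = 11.8320 mm/d equivalent
ET₀ = 0.0023 × 11.8320 × (28.50 + 17.8) × √14.2 = 0.0023 × 11.8320 × 46.30 × 3.7683 = 4.7480 mm/d
ETc = Kc × ET₀ = 0.70 × 4.7480 = 3.3236 mm/d
Crop demand D = ETc × 7 d = 3.3236 × 7 = 23.265 mm
Pe = 0.64 × 19.0 = 12.160 mm
D − Pe = 23.265 − 12.160 = 11.105 mm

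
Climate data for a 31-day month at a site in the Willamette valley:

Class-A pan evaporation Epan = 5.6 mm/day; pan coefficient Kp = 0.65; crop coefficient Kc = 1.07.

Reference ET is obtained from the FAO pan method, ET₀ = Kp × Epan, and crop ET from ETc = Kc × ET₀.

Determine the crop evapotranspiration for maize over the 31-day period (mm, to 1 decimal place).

ET₀ = 0.65 × 5.6 = 3.6400 mm/d
ETc = Kc × ET₀ = 1.07 × 3.6400 = 3.8948 mm/d
Over 31 days: 3.8948 × 31 = 120.739 mm

120.7 mm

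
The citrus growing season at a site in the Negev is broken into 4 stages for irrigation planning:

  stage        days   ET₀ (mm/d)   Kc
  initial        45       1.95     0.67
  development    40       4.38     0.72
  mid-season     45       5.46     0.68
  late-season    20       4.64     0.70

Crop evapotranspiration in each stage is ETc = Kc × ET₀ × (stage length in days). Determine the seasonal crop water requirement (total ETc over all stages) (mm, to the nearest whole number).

417 mm

initial: 0.67 × 1.95 × 45 = 58.79 mm
development: 0.72 × 4.38 × 40 = 126.14 mm
mid-season: 0.68 × 5.46 × 45 = 167.08 mm
late-season: 0.70 × 4.64 × 20 = 64.96 mm
Seasonal total = 416.97 mm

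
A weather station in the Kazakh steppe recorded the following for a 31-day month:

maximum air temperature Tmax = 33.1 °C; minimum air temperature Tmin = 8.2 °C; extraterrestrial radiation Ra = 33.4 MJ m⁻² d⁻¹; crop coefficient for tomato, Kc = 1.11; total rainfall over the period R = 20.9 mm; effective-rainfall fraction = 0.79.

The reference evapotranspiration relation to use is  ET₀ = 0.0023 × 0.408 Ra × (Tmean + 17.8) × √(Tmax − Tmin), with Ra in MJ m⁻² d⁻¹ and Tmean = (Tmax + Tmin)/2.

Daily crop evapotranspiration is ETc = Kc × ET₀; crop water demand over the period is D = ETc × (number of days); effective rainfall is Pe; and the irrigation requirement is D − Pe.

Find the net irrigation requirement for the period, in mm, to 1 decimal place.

190.4 mm

Tmean = (33.1 + 8.2)/2 = 20.65 °C
0.408 Ra = 0.408 × 33.4 = 13.6272 mm/d equivalent
ET₀ = 0.0023 × 13.6272 × (20.65 + 17.8) × √24.9 = 0.0023 × 13.6272 × 38.45 × 4.9900 = 6.0136 mm/d
ETc = Kc × ET₀ = 1.11 × 6.0136 = 6.6751 mm/d
Crop demand D = ETc × 31 d = 6.6751 × 31 = 206.928 mm
Pe = 0.79 × 20.9 = 16.511 mm
D − Pe = 206.928 − 16.511 = 190.417 mm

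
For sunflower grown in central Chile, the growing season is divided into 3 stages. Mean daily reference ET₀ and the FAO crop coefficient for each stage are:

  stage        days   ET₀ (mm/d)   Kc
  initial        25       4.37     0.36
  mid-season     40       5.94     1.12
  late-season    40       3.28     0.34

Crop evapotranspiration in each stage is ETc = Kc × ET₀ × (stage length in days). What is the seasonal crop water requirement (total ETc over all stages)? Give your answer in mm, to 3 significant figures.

350 mm

initial: 0.36 × 4.37 × 25 = 39.33 mm
mid-season: 1.12 × 5.94 × 40 = 266.11 mm
late-season: 0.34 × 3.28 × 40 = 44.61 mm
Seasonal total = 350.05 mm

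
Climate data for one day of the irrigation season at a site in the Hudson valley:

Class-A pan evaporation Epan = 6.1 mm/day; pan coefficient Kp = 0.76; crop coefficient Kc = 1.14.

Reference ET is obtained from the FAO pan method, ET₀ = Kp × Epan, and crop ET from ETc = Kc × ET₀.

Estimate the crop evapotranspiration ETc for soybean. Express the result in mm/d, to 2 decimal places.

ET₀ = 0.76 × 6.1 = 4.6360 mm/d
ETc = Kc × ET₀ = 1.14 × 4.6360 = 5.2850 mm/d

5.29 mm/d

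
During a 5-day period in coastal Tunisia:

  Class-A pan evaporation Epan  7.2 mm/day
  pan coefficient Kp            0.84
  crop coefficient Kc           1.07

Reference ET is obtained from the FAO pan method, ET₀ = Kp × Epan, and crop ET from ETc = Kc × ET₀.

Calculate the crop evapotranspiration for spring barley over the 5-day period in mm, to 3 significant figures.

32.4 mm

ET₀ = 0.84 × 7.2 = 6.0480 mm/d
ETc = Kc × ET₀ = 1.07 × 6.0480 = 6.4714 mm/d
Over 5 days: 6.4714 × 5 = 32.357 mm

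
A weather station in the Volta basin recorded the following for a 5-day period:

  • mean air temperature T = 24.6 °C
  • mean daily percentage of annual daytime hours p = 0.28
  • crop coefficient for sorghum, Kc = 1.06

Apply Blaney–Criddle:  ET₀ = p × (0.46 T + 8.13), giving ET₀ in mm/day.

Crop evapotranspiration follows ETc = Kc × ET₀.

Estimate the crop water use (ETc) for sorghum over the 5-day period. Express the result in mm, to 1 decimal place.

28.9 mm

ET₀ = 0.28 × (0.46 × 24.6 + 8.13) = 0.28 × 19.446 = 5.4449 mm/d
ETc = Kc × ET₀ = 1.06 × 5.4449 = 5.7716 mm/d
Over 5 days: 5.7716 × 5 = 28.858 mm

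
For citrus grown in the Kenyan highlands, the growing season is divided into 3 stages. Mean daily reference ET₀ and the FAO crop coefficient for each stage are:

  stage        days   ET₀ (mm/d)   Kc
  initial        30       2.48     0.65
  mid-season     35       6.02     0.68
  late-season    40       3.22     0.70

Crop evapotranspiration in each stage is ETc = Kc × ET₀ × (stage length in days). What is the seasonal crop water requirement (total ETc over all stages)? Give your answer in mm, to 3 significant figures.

282 mm

initial: 0.65 × 2.48 × 30 = 48.36 mm
mid-season: 0.68 × 6.02 × 35 = 143.28 mm
late-season: 0.70 × 3.22 × 40 = 90.16 mm
Seasonal total = 281.80 mm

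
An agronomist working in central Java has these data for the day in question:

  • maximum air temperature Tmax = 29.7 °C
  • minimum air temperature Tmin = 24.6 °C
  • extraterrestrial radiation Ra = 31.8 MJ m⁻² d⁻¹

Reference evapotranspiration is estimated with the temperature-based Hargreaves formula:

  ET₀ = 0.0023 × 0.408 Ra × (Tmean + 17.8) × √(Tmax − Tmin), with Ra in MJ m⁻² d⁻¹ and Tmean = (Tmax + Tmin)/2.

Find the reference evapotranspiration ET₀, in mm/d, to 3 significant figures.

Tmean = (29.7 + 24.6)/2 = 27.15 °C
0.408 Ra = 0.408 × 31.8 = 12.9744 mm/d equivalent
ET₀ = 0.0023 × 12.9744 × (27.15 + 17.8) × √5.1 = 0.0023 × 12.9744 × 44.95 × 2.2583 = 3.0292 mm/d

3.03 mm/d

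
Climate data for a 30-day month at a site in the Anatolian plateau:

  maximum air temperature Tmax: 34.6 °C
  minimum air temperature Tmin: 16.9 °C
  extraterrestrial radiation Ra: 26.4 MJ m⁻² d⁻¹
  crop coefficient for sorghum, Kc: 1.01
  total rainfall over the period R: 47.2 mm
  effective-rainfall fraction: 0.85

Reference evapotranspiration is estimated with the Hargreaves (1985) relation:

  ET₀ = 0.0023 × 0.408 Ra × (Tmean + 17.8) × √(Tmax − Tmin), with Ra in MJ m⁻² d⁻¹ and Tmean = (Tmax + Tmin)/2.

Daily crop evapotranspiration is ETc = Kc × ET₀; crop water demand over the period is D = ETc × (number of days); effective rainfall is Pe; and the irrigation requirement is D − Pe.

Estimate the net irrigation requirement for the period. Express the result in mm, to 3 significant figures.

97.4 mm

Tmean = (34.6 + 16.9)/2 = 25.75 °C
0.408 Ra = 0.408 × 26.4 = 10.7712 mm/d equivalent
ET₀ = 0.0023 × 10.7712 × (25.75 + 17.8) × √17.7 = 0.0023 × 10.7712 × 43.55 × 4.2071 = 4.5390 mm/d
ETc = Kc × ET₀ = 1.01 × 4.5390 = 4.5844 mm/d
Crop demand D = ETc × 30 d = 4.5844 × 30 = 137.532 mm
Pe = 0.85 × 47.2 = 40.120 mm
D − Pe = 137.532 − 40.120 = 97.412 mm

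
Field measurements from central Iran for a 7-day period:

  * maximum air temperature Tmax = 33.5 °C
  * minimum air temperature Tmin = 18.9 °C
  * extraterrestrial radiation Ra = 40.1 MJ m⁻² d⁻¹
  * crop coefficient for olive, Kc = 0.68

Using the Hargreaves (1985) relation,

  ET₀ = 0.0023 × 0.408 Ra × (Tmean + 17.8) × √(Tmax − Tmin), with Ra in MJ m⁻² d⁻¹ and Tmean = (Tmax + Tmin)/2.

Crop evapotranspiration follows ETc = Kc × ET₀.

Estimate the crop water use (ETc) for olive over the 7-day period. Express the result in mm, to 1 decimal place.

30.1 mm

Tmean = (33.5 + 18.9)/2 = 26.20 °C
0.408 Ra = 0.408 × 40.1 = 16.3608 mm/d equivalent
ET₀ = 0.0023 × 16.3608 × (26.20 + 17.8) × √14.6 = 0.0023 × 16.3608 × 44.00 × 3.8210 = 6.3265 mm/d
ETc = Kc × ET₀ = 0.68 × 6.3265 = 4.3020 mm/d
Over 7 days: 4.3020 × 7 = 30.114 mm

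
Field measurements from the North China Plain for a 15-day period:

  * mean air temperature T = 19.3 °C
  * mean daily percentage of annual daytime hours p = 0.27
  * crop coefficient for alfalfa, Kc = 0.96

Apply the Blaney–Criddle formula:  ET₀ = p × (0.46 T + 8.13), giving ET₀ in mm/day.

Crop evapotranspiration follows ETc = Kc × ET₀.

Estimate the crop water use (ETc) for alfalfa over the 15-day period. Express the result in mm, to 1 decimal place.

ET₀ = 0.27 × (0.46 × 19.3 + 8.13) = 0.27 × 17.008 = 4.5922 mm/d
ETc = Kc × ET₀ = 0.96 × 4.5922 = 4.4085 mm/d
Over 15 days: 4.4085 × 15 = 66.128 mm

66.1 mm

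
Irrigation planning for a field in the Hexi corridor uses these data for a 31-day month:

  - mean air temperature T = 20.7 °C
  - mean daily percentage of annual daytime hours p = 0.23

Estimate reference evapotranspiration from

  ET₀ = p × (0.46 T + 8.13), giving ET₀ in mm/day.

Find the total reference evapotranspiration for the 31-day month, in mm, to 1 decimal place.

125.9 mm

ET₀ = 0.23 × (0.46 × 20.7 + 8.13) = 0.23 × 17.652 = 4.0600 mm/d
Monthly total = 4.0600 × 31 = 125.860 mm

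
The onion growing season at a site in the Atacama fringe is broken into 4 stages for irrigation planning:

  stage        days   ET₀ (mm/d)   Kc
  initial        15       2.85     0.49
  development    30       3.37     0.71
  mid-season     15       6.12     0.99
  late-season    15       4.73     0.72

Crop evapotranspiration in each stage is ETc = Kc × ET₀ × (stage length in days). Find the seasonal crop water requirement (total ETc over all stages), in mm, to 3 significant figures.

initial: 0.49 × 2.85 × 15 = 20.95 mm
development: 0.71 × 3.37 × 30 = 71.78 mm
mid-season: 0.99 × 6.12 × 15 = 90.88 mm
late-season: 0.72 × 4.73 × 15 = 51.08 mm
Seasonal total = 234.69 mm

235 mm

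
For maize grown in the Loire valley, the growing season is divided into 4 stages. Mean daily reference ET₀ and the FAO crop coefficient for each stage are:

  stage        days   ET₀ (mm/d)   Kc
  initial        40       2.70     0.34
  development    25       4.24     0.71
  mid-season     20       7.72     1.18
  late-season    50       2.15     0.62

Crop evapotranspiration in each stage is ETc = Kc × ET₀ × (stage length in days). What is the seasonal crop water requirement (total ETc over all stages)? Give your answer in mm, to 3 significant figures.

361 mm

initial: 0.34 × 2.70 × 40 = 36.72 mm
development: 0.71 × 4.24 × 25 = 75.26 mm
mid-season: 1.18 × 7.72 × 20 = 182.19 mm
late-season: 0.62 × 2.15 × 50 = 66.65 mm
Seasonal total = 360.82 mm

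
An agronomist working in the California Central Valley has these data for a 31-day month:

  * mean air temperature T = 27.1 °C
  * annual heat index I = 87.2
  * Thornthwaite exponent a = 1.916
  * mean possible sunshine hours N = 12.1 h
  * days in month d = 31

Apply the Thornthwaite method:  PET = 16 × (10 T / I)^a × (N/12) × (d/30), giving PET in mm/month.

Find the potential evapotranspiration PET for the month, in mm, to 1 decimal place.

146.4 mm

10T/I = 10 × 27.1 / 87.2 = 3.1078
(10T/I)^a = 3.1078^1.916 = 8.7809
Uncorrected PET = 16 × 8.7809 = 140.494 mm
Correction = (N/12)(d/30) = (12.1/12)(31/30) = 1.0419
PET = 140.494 × 1.0419 = 146.381 mm/month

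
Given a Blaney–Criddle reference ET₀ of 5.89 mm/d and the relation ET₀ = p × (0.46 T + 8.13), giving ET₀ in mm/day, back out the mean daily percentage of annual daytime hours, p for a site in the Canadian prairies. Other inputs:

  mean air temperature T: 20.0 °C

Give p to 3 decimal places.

0.340

p = ET₀ / (0.46 T + 8.13) = 5.89 / (0.46 × 20.0 + 8.13) = 5.89 / 17.330 = 0.3399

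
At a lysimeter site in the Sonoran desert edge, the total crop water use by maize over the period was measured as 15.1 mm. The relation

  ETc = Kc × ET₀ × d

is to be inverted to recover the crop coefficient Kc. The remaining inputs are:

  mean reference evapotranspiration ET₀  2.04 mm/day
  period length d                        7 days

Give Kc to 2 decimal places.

1.06

ETc = Kc × ET₀ × d  ⇒  Kc = ETc / (ET₀ × d)
Kc = 15.1 / (2.04 × 7) = 15.1 / 14.28 = 1.0574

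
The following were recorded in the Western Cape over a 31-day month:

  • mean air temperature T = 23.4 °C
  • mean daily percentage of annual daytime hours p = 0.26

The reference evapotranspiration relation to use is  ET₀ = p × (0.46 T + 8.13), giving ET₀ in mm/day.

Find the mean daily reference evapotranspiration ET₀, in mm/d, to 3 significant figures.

4.91 mm/d

ET₀ = 0.26 × (0.46 × 23.4 + 8.13) = 0.26 × 18.894 = 4.9124 mm/d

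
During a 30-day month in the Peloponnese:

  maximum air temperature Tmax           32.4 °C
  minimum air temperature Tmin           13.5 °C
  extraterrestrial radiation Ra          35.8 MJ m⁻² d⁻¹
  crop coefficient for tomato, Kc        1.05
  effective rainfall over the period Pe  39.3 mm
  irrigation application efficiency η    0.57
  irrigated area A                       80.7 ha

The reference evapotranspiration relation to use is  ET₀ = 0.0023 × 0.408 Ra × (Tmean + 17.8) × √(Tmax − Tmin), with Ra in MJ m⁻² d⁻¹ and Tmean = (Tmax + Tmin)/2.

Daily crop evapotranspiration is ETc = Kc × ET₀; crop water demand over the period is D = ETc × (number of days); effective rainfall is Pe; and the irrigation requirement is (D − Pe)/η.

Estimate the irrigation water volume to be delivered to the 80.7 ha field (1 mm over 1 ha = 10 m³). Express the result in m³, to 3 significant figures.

Tmean = (32.4 + 13.5)/2 = 22.95 °C
0.408 Ra = 0.408 × 35.8 = 14.6064 mm/d equivalent
ET₀ = 0.0023 × 14.6064 × (22.95 + 17.8) × √18.9 = 0.0023 × 14.6064 × 40.75 × 4.3474 = 5.9515 mm/d
ETc = Kc × ET₀ = 1.05 × 5.9515 = 6.2491 mm/d
Crop demand D = ETc × 30 d = 6.2491 × 30 = 187.473 mm
D − Pe = 187.473 − 39.3 = 148.173 mm
Gross irrigation = 148.173 / 0.57 = 259.953 mm
Volume = 259.953 mm × 80.7 ha × 10 = 209782.1 m³

210000 m³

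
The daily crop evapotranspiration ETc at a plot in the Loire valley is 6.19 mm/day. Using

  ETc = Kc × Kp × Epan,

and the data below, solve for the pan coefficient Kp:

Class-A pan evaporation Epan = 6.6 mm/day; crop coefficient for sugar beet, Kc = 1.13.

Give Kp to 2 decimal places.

0.83

ETc = Kc × Kp × Epan  ⇒  Kp = ETc / (Kc × Epan)
Kp = 6.19 / (1.13 × 6.6) = 6.19 / 7.458 = 0.8300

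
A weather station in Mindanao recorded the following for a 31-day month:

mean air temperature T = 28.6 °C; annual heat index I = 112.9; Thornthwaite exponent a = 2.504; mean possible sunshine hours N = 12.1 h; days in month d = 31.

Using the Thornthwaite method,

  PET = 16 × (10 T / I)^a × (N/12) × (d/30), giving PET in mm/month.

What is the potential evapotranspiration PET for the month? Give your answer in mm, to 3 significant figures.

171 mm

10T/I = 10 × 28.6 / 112.9 = 2.5332
(10T/I)^a = 2.5332^2.504 = 10.2515
Uncorrected PET = 16 × 10.2515 = 164.024 mm
Correction = (N/12)(d/30) = (12.1/12)(31/30) = 1.0419
PET = 164.024 × 1.0419 = 170.897 mm/month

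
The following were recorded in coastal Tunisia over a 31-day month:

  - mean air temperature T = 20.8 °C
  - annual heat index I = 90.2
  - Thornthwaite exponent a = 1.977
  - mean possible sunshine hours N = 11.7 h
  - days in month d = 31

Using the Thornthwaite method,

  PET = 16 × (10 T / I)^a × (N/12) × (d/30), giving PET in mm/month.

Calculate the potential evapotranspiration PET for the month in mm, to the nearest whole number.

84 mm

10T/I = 10 × 20.8 / 90.2 = 2.3060
(10T/I)^a = 2.3060^1.977 = 5.2164
Uncorrected PET = 16 × 5.2164 = 83.462 mm
Correction = (N/12)(d/30) = (11.7/12)(31/30) = 1.0075
PET = 83.462 × 1.0075 = 84.088 mm/month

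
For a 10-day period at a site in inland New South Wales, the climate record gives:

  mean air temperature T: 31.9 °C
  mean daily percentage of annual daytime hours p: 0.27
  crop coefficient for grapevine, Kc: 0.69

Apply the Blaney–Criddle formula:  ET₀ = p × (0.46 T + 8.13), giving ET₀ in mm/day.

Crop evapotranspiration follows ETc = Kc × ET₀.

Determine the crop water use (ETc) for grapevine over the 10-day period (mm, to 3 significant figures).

42.5 mm

ET₀ = 0.27 × (0.46 × 31.9 + 8.13) = 0.27 × 22.804 = 6.1571 mm/d
ETc = Kc × ET₀ = 0.69 × 6.1571 = 4.2484 mm/d
Over 10 days: 4.2484 × 10 = 42.484 mm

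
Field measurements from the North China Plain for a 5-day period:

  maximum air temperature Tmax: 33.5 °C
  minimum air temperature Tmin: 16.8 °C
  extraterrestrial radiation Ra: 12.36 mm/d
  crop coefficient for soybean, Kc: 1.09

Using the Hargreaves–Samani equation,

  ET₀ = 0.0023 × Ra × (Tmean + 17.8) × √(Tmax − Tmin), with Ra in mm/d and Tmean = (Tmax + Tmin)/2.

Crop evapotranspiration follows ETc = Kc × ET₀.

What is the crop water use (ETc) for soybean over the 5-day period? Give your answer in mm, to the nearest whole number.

27 mm

Tmean = (33.5 + 16.8)/2 = 25.15 °C
ET₀ = 0.0023 × 12.36 × (25.15 + 17.8) × √16.7 = 0.0023 × 12.36 × 42.95 × 4.0866 = 4.9897 mm/d
ETc = Kc × ET₀ = 1.09 × 4.9897 = 5.4388 mm/d
Over 5 days: 5.4388 × 5 = 27.194 mm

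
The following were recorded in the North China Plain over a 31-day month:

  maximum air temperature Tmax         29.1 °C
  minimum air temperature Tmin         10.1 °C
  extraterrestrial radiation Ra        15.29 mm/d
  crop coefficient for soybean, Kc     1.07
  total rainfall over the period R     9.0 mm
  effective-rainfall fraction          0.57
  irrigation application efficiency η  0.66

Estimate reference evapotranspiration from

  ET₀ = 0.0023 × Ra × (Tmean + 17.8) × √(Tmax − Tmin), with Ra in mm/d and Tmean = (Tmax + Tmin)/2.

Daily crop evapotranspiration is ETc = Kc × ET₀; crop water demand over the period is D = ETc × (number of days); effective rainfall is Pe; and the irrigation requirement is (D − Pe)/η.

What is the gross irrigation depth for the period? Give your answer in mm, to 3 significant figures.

Tmean = (29.1 + 10.1)/2 = 19.60 °C
ET₀ = 0.0023 × 15.29 × (19.60 + 17.8) × √19.0 = 0.0023 × 15.29 × 37.40 × 4.3589 = 5.7330 mm/d
ETc = Kc × ET₀ = 1.07 × 5.7330 = 6.1343 mm/d
Crop demand D = ETc × 31 d = 6.1343 × 31 = 190.163 mm
Pe = 0.57 × 9.0 = 5.130 mm
D − Pe = 190.163 − 5.130 = 185.033 mm
Gross irrigation = 185.033 / 0.66 = 280.353 mm

280 mm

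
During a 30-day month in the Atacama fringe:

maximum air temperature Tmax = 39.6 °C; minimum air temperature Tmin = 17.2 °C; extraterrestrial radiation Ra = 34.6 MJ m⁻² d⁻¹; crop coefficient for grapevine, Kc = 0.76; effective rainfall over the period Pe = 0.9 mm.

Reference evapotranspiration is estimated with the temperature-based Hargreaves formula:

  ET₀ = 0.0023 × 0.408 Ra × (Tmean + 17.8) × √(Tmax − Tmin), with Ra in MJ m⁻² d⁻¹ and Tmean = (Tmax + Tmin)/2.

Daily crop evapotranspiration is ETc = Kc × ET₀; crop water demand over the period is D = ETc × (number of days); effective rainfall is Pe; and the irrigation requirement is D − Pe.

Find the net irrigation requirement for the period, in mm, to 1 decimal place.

Tmean = (39.6 + 17.2)/2 = 28.40 °C
0.408 Ra = 0.408 × 34.6 = 14.1168 mm/d equivalent
ET₀ = 0.0023 × 14.1168 × (28.40 + 17.8) × √22.4 = 0.0023 × 14.1168 × 46.20 × 4.7329 = 7.0996 mm/d
ETc = Kc × ET₀ = 0.76 × 7.0996 = 5.3957 mm/d
Crop demand D = ETc × 30 d = 5.3957 × 30 = 161.871 mm
D − Pe = 161.871 − 0.9 = 160.971 mm

161.0 mm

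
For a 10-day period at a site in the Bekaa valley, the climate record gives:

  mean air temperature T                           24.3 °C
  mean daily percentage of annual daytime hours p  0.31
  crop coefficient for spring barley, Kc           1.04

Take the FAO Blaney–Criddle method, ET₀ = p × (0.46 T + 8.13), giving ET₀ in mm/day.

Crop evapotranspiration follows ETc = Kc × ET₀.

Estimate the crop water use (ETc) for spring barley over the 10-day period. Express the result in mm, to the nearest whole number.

ET₀ = 0.31 × (0.46 × 24.3 + 8.13) = 0.31 × 19.308 = 5.9855 mm/d
ETc = Kc × ET₀ = 1.04 × 5.9855 = 6.2249 mm/d
Over 10 days: 6.2249 × 10 = 62.249 mm

62 mm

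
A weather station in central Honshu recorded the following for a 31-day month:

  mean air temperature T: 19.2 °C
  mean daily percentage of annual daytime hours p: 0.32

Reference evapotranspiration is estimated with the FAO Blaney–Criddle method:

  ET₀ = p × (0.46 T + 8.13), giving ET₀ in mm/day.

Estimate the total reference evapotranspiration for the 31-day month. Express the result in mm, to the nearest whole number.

168 mm

ET₀ = 0.32 × (0.46 × 19.2 + 8.13) = 0.32 × 16.962 = 5.4278 mm/d
Monthly total = 5.4278 × 31 = 168.262 mm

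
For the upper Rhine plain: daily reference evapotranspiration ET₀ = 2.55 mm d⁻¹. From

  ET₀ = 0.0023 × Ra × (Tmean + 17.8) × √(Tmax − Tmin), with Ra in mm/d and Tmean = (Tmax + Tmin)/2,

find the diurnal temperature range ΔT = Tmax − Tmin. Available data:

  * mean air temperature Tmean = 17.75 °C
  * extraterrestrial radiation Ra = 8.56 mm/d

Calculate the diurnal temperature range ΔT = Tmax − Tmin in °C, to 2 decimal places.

√ΔT = ET₀ / [0.0023 × Ra × (Tmean+17.8)] = 2.55 / (0.0023 × 8.56 × 35.55) = 3.6433
ΔT = 3.6433² = 13.274 °C

13.27 °C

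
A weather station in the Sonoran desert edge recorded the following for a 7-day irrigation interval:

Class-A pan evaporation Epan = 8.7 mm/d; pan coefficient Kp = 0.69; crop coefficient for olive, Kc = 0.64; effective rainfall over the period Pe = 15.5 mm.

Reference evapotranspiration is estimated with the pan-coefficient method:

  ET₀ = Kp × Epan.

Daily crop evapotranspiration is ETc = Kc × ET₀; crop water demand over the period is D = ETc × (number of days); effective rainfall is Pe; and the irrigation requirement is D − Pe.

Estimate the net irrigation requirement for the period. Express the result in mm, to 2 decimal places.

ET₀ = 0.69 × 8.7 = 6.0030 mm/d
ETc = Kc × ET₀ = 0.64 × 6.0030 = 3.8419 mm/d
Crop demand D = ETc × 7 d = 3.8419 × 7 = 26.893 mm
D − Pe = 26.893 − 15.5 = 11.393 mm

11.39 mm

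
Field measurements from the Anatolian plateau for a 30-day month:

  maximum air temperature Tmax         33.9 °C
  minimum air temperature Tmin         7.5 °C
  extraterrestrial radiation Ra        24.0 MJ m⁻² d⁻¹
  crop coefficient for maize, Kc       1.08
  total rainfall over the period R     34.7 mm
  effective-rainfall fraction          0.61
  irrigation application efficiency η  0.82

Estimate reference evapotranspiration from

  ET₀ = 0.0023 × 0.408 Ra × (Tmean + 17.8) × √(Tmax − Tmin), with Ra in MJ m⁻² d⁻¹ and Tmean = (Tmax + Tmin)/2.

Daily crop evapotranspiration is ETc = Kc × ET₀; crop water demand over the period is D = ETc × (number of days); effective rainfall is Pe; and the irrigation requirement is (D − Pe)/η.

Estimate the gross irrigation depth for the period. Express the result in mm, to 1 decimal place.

150.2 mm

Tmean = (33.9 + 7.5)/2 = 20.70 °C
0.408 Ra = 0.408 × 24.0 = 9.7920 mm/d equivalent
ET₀ = 0.0023 × 9.7920 × (20.70 + 17.8) × √26.4 = 0.0023 × 9.7920 × 38.50 × 5.1381 = 4.4552 mm/d
ETc = Kc × ET₀ = 1.08 × 4.4552 = 4.8116 mm/d
Crop demand D = ETc × 30 d = 4.8116 × 30 = 144.348 mm
Pe = 0.61 × 34.7 = 21.167 mm
D − Pe = 144.348 − 21.167 = 123.181 mm
Gross irrigation = 123.181 / 0.82 = 150.221 mm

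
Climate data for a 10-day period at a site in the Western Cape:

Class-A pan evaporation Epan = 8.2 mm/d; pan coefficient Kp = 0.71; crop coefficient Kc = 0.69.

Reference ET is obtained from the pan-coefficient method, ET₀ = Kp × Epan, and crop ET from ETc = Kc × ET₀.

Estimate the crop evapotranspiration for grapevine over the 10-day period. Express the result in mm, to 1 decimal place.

40.2 mm

ET₀ = 0.71 × 8.2 = 5.8220 mm/d
ETc = Kc × ET₀ = 0.69 × 5.8220 = 4.0172 mm/d
Over 10 days: 4.0172 × 10 = 40.172 mm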